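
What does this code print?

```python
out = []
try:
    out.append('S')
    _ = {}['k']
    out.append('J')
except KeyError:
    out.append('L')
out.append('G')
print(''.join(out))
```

Execution trace: 'S' (try body) → 'L' (except KeyError) → 'G' (after the try/except). Output: SLG

Answer: SLG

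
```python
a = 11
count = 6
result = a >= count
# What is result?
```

Trace:
`a = 11` → a = 11
`count = 6` → count = 6
`result = a >= count` → result = True
So result = True

Answer: True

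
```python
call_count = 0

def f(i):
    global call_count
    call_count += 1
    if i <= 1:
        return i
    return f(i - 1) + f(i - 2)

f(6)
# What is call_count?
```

Calls(i) = 1 + Calls(i-1) + Calls(i-2); Calls(0)=Calls(1)=1. For i=6 this gives 25.

Answer: 25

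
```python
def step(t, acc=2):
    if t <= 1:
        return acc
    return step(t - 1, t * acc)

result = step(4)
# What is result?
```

Accumulator trace (n, acc): (4, 2) -> (3, 8) -> (2, 24) -> (1, 48) -> return 48

Answer: 48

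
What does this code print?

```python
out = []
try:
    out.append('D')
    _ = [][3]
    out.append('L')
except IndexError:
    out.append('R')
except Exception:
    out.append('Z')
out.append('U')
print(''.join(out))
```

Execution trace: 'D' (try body) → 'R' (except IndexError) → 'U' (after the try/except). Output: DRU

Answer: DRU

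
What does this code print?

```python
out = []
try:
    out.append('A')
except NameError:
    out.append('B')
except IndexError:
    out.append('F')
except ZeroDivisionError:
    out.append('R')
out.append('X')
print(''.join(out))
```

Execution trace: 'A' (try body, no exception) → 'X' (after the try/except). Output: AX

Answer: AX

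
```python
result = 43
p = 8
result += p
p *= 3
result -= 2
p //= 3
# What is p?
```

Trace:
`result = 43` → result = 43
`p = 8` → p = 8
`result += p` → result = 51
`p *= 3` → p = 24
`result -= 2` → result = 49
`p //= 3` → p = 8
So p = 8

Answer: 8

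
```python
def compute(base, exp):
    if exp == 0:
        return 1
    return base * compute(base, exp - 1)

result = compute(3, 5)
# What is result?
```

compute(3, 5) = 3 * 3 * 3 * 3 * 3 = 243

Answer: 243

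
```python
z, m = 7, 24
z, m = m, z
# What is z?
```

Trace:
`z, m = 7, 24` → z = 7; m = 24
`z, m = m, z` → z = 24; m = 7
So z = 24

Answer: 24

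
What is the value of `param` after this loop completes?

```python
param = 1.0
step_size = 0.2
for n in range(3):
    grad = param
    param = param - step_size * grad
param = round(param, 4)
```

Gradient descent: w = 1.0 * (1 - 0.2)^3
`param` takes the values: 1.0 → 0.8 → 0.64 → 0.512

Answer: 0.512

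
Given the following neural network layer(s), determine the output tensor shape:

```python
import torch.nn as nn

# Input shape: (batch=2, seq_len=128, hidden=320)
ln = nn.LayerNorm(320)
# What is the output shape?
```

Input: (2, 128, 320) -> Output: (2, 128, 320)

Answer: (2, 128, 320)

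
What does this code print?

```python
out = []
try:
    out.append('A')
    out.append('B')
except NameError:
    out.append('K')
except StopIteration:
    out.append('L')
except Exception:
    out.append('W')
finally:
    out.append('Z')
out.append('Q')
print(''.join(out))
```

Execution trace: 'A' (try body) → 'B' (try body, no exception) → 'Z' (finally) → 'Q' (after the try/except). Output: ABZQ

Answer: ABZQ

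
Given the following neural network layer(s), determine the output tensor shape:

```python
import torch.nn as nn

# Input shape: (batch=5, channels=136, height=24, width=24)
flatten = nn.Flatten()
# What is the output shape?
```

Input: (5, 136, 24, 24) -> Output: (5, 78336)

Answer: (5, 78336)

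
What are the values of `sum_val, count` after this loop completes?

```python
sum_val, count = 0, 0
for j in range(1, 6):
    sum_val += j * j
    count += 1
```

Sum of squares and count
`sum_val, count` takes the values: (0, 0) → (1, 0) → (1, 1) → (5, 1) → (5, 2) → (14, 2) → (14, 3) → (30, 3) → (30, 4) → (55, 4) → (55, 5)

Answer: 55, 5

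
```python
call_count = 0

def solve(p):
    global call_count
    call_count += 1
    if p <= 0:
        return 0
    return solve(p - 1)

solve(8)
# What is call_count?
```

Linear recursion stepping by 1: 9 calls from p=8 down to ≤0.

Answer: 9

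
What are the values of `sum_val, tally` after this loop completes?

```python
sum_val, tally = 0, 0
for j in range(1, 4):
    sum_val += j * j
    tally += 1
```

Sum of squares and count
`sum_val, tally` takes the values: (0, 0) → (1, 0) → (1, 1) → (5, 1) → (5, 2) → (14, 2) → (14, 3)

Answer: 14, 3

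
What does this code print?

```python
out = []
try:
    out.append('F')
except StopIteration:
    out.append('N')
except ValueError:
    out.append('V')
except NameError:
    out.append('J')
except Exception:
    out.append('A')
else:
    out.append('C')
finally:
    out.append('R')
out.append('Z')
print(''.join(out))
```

Execution trace: 'F' (try body, no exception) → 'C' (else) → 'R' (finally) → 'Z' (after the try/except). Output: FCRZ

Answer: FCRZ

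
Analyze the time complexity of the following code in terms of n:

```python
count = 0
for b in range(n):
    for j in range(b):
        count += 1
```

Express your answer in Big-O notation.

Each loop level contributes: n × n. Multiplying the contributions gives O(n^2).

Answer: O(n^2)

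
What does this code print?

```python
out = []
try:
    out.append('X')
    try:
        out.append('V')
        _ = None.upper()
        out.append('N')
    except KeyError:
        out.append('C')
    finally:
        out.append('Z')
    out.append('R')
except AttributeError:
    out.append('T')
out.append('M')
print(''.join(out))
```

Execution trace: 'X' (try body) → 'V' (inner try body) → 'Z' (inner finally) → 'T' (except AttributeError) → 'M' (after the try/except). Output: XVZTM

Answer: XVZTM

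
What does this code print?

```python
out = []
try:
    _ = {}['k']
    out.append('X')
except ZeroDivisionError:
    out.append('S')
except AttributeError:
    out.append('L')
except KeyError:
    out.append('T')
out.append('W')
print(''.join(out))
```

Execution trace: 'T' (except KeyError) → 'W' (after the try/except). Output: TW

Answer: TW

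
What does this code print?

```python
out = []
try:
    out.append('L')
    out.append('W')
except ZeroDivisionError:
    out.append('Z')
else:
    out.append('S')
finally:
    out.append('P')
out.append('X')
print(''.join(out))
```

Execution trace: 'L' (try body) → 'W' (try body, no exception) → 'S' (else) → 'P' (finally) → 'X' (after the try/except). Output: LWSPX

Answer: LWSPX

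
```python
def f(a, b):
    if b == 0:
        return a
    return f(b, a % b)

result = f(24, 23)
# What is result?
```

f(24, 23) -> f(23, 1) -> f(1, 0) -> 1

Answer: 1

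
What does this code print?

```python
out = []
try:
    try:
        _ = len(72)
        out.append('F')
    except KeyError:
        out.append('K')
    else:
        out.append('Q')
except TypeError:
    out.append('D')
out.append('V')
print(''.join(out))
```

Execution trace: 'D' (outer except TypeError) → 'V' (after the try/except). Output: DV

Answer: DV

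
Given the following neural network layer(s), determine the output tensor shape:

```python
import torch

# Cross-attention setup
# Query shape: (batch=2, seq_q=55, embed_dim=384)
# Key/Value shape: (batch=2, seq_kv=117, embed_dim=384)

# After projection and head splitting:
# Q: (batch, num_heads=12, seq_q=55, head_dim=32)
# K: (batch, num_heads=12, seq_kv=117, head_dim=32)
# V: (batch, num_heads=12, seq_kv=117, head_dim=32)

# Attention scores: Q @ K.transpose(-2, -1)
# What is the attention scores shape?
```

Input: (2, 55, 384) -> Output: (2, 12, 55, 117)

Answer: (2, 12, 55, 117)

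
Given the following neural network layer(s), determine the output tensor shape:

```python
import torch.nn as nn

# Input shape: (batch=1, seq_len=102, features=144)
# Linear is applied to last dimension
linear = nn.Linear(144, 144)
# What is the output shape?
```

Input: (1, 102, 144) -> Output: (1, 102, 144)

Answer: (1, 102, 144)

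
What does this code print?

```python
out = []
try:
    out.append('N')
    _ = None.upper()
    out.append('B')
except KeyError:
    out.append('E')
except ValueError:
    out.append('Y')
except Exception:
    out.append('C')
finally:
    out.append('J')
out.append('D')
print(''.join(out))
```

Execution trace: 'N' (try body) → 'C' (except Exception) → 'J' (finally) → 'D' (after the try/except). Output: NCJD

Answer: NCJD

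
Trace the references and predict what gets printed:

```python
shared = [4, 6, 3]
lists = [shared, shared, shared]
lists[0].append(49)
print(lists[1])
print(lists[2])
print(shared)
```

Key concept: list of same reference.
Step by step:
`shared = [4, 6, 3]` → shared = [4, 6, 3]
`lists = [shared, shared, shared]` → lists = [[4, 6, 3], [4, 6, 3], [4, 6, 3]]
`lists[0].append(49)` → shared = [4, 6, 3, 49]; lists = [[4, 6, 3, 49], [4, 6, 3, 49], [4, 6, 3, 49]]
`print(lists[1])` → prints [4, 6, 3, 49]
`print(lists[2])` → prints [4, 6, 3, 49]
`print(shared)` → prints [4, 6, 3, 49]

Answer:
[4, 6, 3, 49]
[4, 6, 3, 49]
[4, 6, 3, 49]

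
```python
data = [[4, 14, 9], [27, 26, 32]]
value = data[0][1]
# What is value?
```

Trace:
`data = [[4, 14, 9], [27, 26, 32]]` → data = [[4, 14, 9], [27, 26, 32]]
`value = data[0][1]` → value = 14
So value = 14

Answer: 14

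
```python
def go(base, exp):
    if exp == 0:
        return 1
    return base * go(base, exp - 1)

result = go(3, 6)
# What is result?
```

go(3, 6) = 3 * 3 * 3 * 3 * 3 * 3 = 729

Answer: 729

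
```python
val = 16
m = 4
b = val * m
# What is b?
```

Trace:
`val = 16` → val = 16
`m = 4` → m = 4
`b = val * m` → b = 64
So b = 64

Answer: 64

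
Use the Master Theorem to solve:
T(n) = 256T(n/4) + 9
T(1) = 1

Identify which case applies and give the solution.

a=256, b=4, f(n)=9. log_4(256) = 4. Since c=0 < 4, Case 1 applies: T(n) = Θ(n^log_b(a)) = O(n^4).

Answer: O(n^4) - Case 1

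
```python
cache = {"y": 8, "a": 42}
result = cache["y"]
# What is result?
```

Trace:
`cache = {"y": 8, "a": 42}` → cache = {'y': 8, 'a': 42}
`result = cache["y"]` → result = 8
So result = 8

Answer: 8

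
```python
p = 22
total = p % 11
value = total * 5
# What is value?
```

Trace:
`p = 22` → p = 22
`total = p % 11` → total = 0
`value = total * 5` → value = 0
So value = 0

Answer: 0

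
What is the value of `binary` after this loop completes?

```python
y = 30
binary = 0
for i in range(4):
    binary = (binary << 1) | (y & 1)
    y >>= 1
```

Reverse lowest 4 bits of 30
`binary` takes the values: 0 → 1 → 3 → 7

Answer: 7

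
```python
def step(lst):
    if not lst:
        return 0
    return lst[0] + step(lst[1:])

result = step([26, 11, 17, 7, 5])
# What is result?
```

26 + 11 + 17 + 7 + 5 + 0 = 66

Answer: 66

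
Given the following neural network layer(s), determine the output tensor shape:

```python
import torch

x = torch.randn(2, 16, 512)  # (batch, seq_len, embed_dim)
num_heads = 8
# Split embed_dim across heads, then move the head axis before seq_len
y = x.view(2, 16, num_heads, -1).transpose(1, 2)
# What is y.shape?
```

Input: (2, 16, 512) -> head_dim = 512 // 8 = 64; after view: (2, 16, 8, 64) -> after transpose(1, 2): (2, 8, 16, 64) -> Output: (2, 8, 16, 64)

Answer: (2, 8, 16, 64)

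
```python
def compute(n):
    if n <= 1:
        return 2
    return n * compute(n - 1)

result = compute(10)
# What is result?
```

compute(10) = 10 * 9 * 8 * 7 * 6 * 5 * 4 * 3 * 2 * 2 = 7257600

Answer: 7257600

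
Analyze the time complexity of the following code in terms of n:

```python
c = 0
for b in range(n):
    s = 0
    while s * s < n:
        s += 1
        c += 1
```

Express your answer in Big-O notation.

Each loop level contributes: n × √n. Multiplying the contributions gives O(n√n).

Answer: O(n√n)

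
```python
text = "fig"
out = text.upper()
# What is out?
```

Trace:
`text = "fig"` → text = 'fig'
`out = text.upper()` → out = 'FIG'
So out = 'FIG'

Answer: 'FIG'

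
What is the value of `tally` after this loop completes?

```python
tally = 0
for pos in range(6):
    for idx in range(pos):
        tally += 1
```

Triangle number: 0+1+2+...+5
`tally` takes the values: 0 → 1 → 2 → 3 → 4 → 5 → 6 → 7 → 8 → 9 → 10 → 11 → 12 → 13 → 14 → 15

Answer: 15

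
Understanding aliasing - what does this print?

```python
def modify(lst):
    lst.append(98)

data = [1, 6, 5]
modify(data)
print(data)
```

Key concept: function modifies passed list.
Step by step:
`data = [1, 6, 5]` → data = [1, 6, 5]
`modify(data)` → data = [1, 6, 5, 98]
`print(data)` → prints [1, 6, 5, 98]

Answer: [1, 6, 5, 98]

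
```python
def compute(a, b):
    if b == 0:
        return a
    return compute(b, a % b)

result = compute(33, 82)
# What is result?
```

compute(33, 82) -> compute(82, 33) -> compute(33, 16) -> compute(16, 1) -> compute(1, 0) -> 1

Answer: 1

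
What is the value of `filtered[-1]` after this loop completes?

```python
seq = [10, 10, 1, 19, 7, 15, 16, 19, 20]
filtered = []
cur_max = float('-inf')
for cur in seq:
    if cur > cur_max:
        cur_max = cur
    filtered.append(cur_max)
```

Running max ends at 20
`filtered` takes the values: [] → [10] → [10, 10] → [10, 10, 10] → [10, 10, 10, 19] → [10, 10, 10, 19, 19] → [10, 10, 10, 19, 19, 19] → [10, 10, 10, 19, 19, 19, 19] → [10, 10, 10, 19, 19, 19, 19, 19] → [10, 10, 10, 19, 19, 19, 19, 19, 20]
So `filtered[-1]` = 20

Answer: 20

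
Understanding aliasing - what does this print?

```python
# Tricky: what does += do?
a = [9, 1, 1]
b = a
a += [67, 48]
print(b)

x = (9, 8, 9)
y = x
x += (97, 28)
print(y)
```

Key concept: += behavior differs for mutable vs immutable.
Step by step:
`a = [9, 1, 1]` → a = [9, 1, 1]
`b = a` → b = [9, 1, 1] (same object as a)
`a += [67, 48]` → a = [9, 1, 1, 67, 48] (same object as b); b = [9, 1, 1, 67, 48] (same object as a)
`print(b)` → prints [9, 1, 1, 67, 48]
`x = (9, 8, 9)` → x = (9, 8, 9)
`y = x` → y = (9, 8, 9)
`x += (97, 28)` → x = (9, 8, 9, 97, 28)
`print(y)` → prints (9, 8, 9)

Answer:
[9, 1, 1, 67, 48]
(9, 8, 9)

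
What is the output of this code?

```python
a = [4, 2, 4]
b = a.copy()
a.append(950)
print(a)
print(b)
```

Key concept: list.copy() creates independent copy.
Step by step:
`a = [4, 2, 4]` → a = [4, 2, 4]
`b = a.copy()` → b = [4, 2, 4]
`a.append(950)` → a = [4, 2, 4, 950]
`print(a)` → prints [4, 2, 4, 950]
`print(b)` → prints [4, 2, 4]

Answer:
[4, 2, 4, 950]
[4, 2, 4]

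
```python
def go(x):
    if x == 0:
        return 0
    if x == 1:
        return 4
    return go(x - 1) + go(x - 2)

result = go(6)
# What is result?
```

Build up from base cases: go(0)=0, go(1)=4, go(2)=4, go(3)=8, go(4)=12, go(5)=20, go(6)=32

Answer: 32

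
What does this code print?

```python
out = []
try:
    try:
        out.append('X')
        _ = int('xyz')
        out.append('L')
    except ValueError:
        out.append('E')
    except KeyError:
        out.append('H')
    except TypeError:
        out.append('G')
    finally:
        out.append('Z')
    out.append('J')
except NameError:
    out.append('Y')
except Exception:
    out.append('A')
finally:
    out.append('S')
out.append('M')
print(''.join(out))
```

Execution trace: 'X' (inner try body) → 'E' (inner except ValueError) → 'Z' (inner finally) → 'J' (try body, no exception) → 'S' (finally) → 'M' (after the try/except). Output: XEZJSM

Answer: XEZJSM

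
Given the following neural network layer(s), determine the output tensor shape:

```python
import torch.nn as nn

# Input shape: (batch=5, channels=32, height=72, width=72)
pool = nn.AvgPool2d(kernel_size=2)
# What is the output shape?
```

Input: (5, 32, 72, 72) -> Output: (5, 32, 36, 36)

Answer: (5, 32, 36, 36)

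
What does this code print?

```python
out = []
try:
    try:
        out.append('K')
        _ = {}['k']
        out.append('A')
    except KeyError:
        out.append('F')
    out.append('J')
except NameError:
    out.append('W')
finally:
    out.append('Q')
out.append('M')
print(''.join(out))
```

Execution trace: 'K' (inner try body) → 'F' (inner except KeyError) → 'J' (try body, no exception) → 'Q' (finally) → 'M' (after the try/except). Output: KFJQM

Answer: KFJQM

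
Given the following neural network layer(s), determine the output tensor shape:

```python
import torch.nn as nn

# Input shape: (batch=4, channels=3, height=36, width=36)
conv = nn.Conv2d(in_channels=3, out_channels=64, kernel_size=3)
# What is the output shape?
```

Input: (4, 3, 36, 36) -> Output: (4, 64, 34, 34)

Answer: (4, 64, 34, 34)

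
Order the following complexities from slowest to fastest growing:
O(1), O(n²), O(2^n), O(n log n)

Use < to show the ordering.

Ordered by growth rate: O(1) < O(n log n) < O(n²) < O(2^n)

Answer: O(1) < O(n log n) < O(n²) < O(2^n)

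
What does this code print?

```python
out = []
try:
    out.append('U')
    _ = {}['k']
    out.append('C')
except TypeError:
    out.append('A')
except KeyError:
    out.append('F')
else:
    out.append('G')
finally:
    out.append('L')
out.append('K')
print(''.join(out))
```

Execution trace: 'U' (try body) → 'F' (except KeyError) → 'L' (finally) → 'K' (after the try/except). Output: UFLK

Answer: UFLK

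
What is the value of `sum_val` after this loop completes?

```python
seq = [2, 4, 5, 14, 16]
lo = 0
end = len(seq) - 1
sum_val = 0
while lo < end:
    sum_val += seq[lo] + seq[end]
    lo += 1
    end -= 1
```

Sum of pairs from ends
`sum_val` takes the values: 0 → 18 → 36

Answer: 36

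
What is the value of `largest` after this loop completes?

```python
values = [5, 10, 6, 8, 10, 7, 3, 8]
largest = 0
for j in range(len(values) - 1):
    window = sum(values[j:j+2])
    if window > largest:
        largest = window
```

Max sum of 2-element window in [5, 10, 6, 8, 10, 7, 3, 8]
`largest` takes the values: 0 → 15 → 16 → 18

Answer: 18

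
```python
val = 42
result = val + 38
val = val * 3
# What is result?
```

Trace:
`val = 42` → val = 42
`result = val + 38` → result = 80
`val = val * 3` → val = 126
So result = 80

Answer: 80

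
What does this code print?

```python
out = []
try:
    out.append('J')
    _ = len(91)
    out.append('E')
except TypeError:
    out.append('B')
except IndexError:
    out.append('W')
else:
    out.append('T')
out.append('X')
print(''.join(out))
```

Execution trace: 'J' (try body) → 'B' (except TypeError) → 'X' (after the try/except). Output: JBX

Answer: JBX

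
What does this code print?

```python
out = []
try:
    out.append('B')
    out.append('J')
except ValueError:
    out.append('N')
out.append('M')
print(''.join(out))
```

Execution trace: 'B' (try body) → 'J' (try body, no exception) → 'M' (after the try/except). Output: BJM

Answer: BJM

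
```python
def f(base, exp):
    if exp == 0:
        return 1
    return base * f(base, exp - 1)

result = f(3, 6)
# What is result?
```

f(3, 6) = 3 * 3 * 3 * 3 * 3 * 3 = 729

Answer: 729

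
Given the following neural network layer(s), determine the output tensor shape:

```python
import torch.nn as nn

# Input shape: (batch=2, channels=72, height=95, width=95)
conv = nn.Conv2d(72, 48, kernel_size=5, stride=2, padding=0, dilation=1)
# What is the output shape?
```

Input: (2, 72, 95, 95) -> Output: (2, 48, 46, 46)

Answer: (2, 48, 46, 46)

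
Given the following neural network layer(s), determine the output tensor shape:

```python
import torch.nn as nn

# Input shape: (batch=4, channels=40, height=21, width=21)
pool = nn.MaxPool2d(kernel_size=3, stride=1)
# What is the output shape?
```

Input: (4, 40, 21, 21) -> Output: (4, 40, 19, 19)

Answer: (4, 40, 19, 19)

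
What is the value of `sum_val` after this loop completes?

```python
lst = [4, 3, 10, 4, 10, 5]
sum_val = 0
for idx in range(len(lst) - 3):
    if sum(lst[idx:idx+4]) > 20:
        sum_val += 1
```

Count windows with sum > 20
`sum_val` takes the values: 0 → 1 → 2 → 3

Answer: 3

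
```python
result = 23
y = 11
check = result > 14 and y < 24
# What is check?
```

Trace:
`result = 23` → result = 23
`y = 11` → y = 11
`check = result > 14 and y < 24` → check = True
So check = True

Answer: True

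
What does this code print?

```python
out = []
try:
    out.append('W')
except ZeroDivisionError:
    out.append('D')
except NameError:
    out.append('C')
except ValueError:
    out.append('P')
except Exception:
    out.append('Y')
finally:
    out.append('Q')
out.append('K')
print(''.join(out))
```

Execution trace: 'W' (try body, no exception) → 'Q' (finally) → 'K' (after the try/except). Output: WQK

Answer: WQK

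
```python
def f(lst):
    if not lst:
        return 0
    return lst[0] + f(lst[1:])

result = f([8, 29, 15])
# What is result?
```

8 + 29 + 15 + 0 = 52

Answer: 52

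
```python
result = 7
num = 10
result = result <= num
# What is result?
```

Trace:
`result = 7` → result = 7
`num = 10` → num = 10
`result = result <= num` → result = True
So result = True

Answer: True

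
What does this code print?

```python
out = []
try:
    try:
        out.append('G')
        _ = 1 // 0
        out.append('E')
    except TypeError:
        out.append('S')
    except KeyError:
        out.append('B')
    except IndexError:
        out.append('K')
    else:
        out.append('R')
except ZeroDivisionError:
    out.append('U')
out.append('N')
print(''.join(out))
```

Execution trace: 'G' (try body) → 'U' (outer except ZeroDivisionError) → 'N' (after the try/except). Output: GUN

Answer: GUN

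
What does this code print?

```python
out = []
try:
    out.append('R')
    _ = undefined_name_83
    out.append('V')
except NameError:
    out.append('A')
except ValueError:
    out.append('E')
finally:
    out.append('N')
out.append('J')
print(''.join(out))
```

Execution trace: 'R' (try body) → 'A' (except NameError) → 'N' (finally) → 'J' (after the try/except). Output: RANJ

Answer: RANJ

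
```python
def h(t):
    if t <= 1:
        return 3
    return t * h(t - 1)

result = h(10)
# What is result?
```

h(10) = 10 * 9 * 8 * 7 * 6 * 5 * 4 * 3 * 2 * 3 = 10886400

Answer: 10886400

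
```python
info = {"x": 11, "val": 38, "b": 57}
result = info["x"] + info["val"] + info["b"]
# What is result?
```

Trace:
`info = {"x": 11, "val": 38, "b": 57}` → info = {'x': 11, 'val': 38, 'b': 57}
`result = info["x"] + info["val"] + info["b"]` → result = 106
So result = 106

Answer: 106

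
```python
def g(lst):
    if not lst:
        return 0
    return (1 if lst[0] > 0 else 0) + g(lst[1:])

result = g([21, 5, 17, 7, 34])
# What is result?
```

Count of positive elements in [21, 5, 17, 7, 34] = 5

Answer: 5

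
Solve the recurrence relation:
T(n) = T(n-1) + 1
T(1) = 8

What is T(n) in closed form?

Unrolling: T(n) = T(1) + 1·(n-1) = 8 + 1(n-1) = n + 7.

Answer: T(n) = n + 7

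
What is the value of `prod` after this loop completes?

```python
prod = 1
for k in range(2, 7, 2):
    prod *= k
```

Product of even numbers 2 to 6
`prod` takes the values: 1 → 2 → 8 → 48

Answer: 48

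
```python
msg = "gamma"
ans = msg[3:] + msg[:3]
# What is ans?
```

Trace:
`msg = "gamma"` → msg = 'gamma'
`ans = msg[3:] + msg[:3]` → ans = 'magam'
So ans = 'magam'

Answer: 'magam'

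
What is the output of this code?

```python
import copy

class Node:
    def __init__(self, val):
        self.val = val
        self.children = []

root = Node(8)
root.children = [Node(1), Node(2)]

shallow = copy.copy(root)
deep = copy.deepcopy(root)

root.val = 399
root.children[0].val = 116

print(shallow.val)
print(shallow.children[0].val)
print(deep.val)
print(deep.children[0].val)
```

Key concept: deep copy with custom objects.
Step by step:
`root = Node(8)` → root = Node(val=8, children=[])
`root.children = [Node(1), Node(2)]` → root = Node(val=8, children=[Node(val=1, children=[]), Node(val=2, children=[])])
`shallow = copy.copy(root)` → shallow = Node(val=8, children=[Node(val=1, children=[]), Node(val=2, children=[])])
`deep = copy.deepcopy(root)` → deep = Node(val=8, children=[Node(val=1, children=[]), Node(val=2, children=[])])
`root.val = 399` → root = Node(val=399, children=[Node(val=1, children=[]), Node(val=2, children=[])])
`root.children[0].val = 116` → root = Node(val=399, children=[Node(val=116, children=[]), Node(val=2, children=[])]); shallow = Node(val=8, children=[Node(val=116, children=[]), Node(val=2, children=[])])
`print(shallow.val)` → prints 8
`print(shallow.children[0].val)` → prints 116
`print(deep.val)` → prints 8
`print(deep.children[0].val)` → prints 1

Answer:
8
116
8
1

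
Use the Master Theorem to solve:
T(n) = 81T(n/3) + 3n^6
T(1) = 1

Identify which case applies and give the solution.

a=81, b=3, f(n)=3n^6. log_3(81) = 4. Since c=6 > 4 and the regularity condition holds (81(n/3)^6 = (81/3^6)n^6 with 81/3^6 < 1), Case 3 applies: T(n) = Θ(f(n)) = O(n^6).

Answer: O(n^6) - Case 3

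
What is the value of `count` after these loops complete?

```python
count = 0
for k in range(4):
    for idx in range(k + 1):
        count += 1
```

Triangle: 1 + 2 + ... + 4
`count` takes the values: 0 → 1 → 2 → 3 → 4 → 5 → 6 → 7 → 8 → 9 → 10

Answer: 10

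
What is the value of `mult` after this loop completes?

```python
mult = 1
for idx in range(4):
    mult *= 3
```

3^4 = 81
`mult` takes the values: 1 → 3 → 9 → 27 → 81

Answer: 81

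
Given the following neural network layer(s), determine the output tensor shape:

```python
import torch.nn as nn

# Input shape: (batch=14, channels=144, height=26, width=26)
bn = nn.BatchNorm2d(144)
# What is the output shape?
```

Input: (14, 144, 26, 26) -> Output: (14, 144, 26, 26)

Answer: (14, 144, 26, 26)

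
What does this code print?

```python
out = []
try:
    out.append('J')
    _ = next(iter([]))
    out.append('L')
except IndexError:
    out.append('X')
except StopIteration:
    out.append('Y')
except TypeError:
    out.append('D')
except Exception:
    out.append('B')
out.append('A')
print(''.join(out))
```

Execution trace: 'J' (try body) → 'Y' (except StopIteration) → 'A' (after the try/except). Output: JYA

Answer: JYA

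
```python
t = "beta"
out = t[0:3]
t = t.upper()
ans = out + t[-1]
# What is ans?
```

Trace:
`t = "beta"` → t = 'beta'
`out = t[0:3]` → out = 'bet'
`t = t.upper()` → t = 'BETA'
`ans = out + t[-1]` → ans = 'betA'
So ans = 'betA'

Answer: 'betA'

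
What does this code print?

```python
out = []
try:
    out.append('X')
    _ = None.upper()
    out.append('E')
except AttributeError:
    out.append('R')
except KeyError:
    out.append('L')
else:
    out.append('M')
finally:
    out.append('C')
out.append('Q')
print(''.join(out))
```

Execution trace: 'X' (try body) → 'R' (except AttributeError) → 'C' (finally) → 'Q' (after the try/except). Output: XRCQ

Answer: XRCQ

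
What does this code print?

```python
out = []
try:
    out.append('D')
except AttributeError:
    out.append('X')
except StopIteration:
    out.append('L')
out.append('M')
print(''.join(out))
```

Execution trace: 'D' (try body, no exception) → 'M' (after the try/except). Output: DM

Answer: DM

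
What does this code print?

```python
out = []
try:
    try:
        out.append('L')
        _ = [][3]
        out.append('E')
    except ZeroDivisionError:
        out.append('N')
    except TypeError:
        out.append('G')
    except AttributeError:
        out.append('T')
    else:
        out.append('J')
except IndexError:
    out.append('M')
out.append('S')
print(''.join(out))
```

Execution trace: 'L' (try body) → 'M' (outer except IndexError) → 'S' (after the try/except). Output: LMS

Answer: LMS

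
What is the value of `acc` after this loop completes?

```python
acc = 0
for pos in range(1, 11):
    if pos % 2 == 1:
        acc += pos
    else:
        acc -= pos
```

Add odd, subtract even
`acc` takes the values: 0 → 1 → -1 → 2 → -2 → 3 → -3 → 4 → -4 → 5 → -5

Answer: -5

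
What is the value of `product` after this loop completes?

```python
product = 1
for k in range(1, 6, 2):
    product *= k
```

Product of 1, 3, 5, ... up to 5
`product` takes the values: 1 → 3 → 15

Answer: 15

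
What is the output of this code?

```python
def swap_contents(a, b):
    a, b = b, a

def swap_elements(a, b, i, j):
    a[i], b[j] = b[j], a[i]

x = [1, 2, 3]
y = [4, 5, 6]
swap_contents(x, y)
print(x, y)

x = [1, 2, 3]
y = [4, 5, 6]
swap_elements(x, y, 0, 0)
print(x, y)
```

Key concept: parameter rebinding vs mutation.
Step by step:
`x = [1, 2, 3]` → x = [1, 2, 3]
`y = [4, 5, 6]` → y = [4, 5, 6]
`swap_contents(x, y)` → no visible change to tracked variables
`print(x, y)` → prints [1, 2, 3] [4, 5, 6]
`x = [1, 2, 3]` → x = [1, 2, 3]
`y = [4, 5, 6]` → y = [4, 5, 6]
`swap_elements(x, y, 0, 0)` → x = [4, 2, 3]; y = [1, 5, 6]
`print(x, y)` → prints [4, 2, 3] [1, 5, 6]

Answer:
[1, 2, 3] [4, 5, 6]
[4, 2, 3] [1, 5, 6]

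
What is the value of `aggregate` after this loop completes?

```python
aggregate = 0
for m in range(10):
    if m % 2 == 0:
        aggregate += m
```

Sum of even numbers 0 to 9
`aggregate` takes the values: 0 → 2 → 6 → 12 → 20

Answer: 20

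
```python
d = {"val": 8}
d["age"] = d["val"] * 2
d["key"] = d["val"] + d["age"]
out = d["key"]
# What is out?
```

Trace:
`d = {"val": 8}` → d = {'val': 8}
`d["age"] = d["val"] * 2` → d = {'val': 8, 'age': 16}
`d["key"] = d["val"] + d["age"]` → d = {'val': 8, 'age': 16, 'key': 24}
`out = d["key"]` → out = 24
So out = 24

Answer: 24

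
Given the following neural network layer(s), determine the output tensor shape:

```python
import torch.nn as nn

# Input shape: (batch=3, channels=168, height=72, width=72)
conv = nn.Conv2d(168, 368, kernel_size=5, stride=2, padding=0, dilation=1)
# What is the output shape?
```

Input: (3, 168, 72, 72) -> Output: (3, 368, 34, 34)

Answer: (3, 368, 34, 34)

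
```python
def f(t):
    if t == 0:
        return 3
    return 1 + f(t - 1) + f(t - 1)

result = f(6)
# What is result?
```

f(t) = 1 + 2·f(t-1), f(0)=3. Closed form: (3+1)·2^6 - 1 = 255.

Answer: 255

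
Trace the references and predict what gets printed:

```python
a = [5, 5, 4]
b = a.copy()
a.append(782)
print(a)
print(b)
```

Key concept: list.copy() creates independent copy.
Step by step:
`a = [5, 5, 4]` → a = [5, 5, 4]
`b = a.copy()` → b = [5, 5, 4]
`a.append(782)` → a = [5, 5, 4, 782]
`print(a)` → prints [5, 5, 4, 782]
`print(b)` → prints [5, 5, 4]

Answer:
[5, 5, 4, 782]
[5, 5, 4]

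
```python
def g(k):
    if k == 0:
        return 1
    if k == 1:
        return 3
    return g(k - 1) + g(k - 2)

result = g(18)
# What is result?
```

Build up from base cases: g(0)=1, g(1)=3, g(2)=4, g(3)=7, g(4)=11, g(5)=18, g(6)=29, ..., g(18)=9349

Answer: 9349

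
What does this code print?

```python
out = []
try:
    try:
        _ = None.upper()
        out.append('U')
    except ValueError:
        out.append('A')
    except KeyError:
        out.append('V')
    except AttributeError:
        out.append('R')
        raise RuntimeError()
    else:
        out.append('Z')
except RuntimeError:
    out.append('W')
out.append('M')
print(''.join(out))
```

Execution trace: 'R' (inner except AttributeError) → 'W' (outer except RuntimeError) → 'M' (after the try/except). Output: RWM

Answer: RWM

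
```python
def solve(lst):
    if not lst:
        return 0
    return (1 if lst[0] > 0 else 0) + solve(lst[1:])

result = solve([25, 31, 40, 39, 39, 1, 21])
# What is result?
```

Count of positive elements in [25, 31, 40, 39, 39, 1, 21] = 7

Answer: 7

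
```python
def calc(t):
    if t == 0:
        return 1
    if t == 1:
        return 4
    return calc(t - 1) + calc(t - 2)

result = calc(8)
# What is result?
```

Build up from base cases: calc(0)=1, calc(1)=4, calc(2)=5, calc(3)=9, calc(4)=14, calc(5)=23, calc(6)=37, ..., calc(8)=97

Answer: 97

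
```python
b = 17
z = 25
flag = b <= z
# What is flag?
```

Trace:
`b = 17` → b = 17
`z = 25` → z = 25
`flag = b <= z` → flag = True
So flag = True

Answer: True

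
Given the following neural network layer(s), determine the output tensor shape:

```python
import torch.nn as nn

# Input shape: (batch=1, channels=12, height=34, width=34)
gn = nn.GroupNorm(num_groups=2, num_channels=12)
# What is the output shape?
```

Input: (1, 12, 34, 34) -> Output: (1, 12, 34, 34)

Answer: (1, 12, 34, 34)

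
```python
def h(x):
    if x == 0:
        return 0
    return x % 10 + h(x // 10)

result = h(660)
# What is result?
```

Sum of digits of 660: 0 + 6 + 6 = 12

Answer: 12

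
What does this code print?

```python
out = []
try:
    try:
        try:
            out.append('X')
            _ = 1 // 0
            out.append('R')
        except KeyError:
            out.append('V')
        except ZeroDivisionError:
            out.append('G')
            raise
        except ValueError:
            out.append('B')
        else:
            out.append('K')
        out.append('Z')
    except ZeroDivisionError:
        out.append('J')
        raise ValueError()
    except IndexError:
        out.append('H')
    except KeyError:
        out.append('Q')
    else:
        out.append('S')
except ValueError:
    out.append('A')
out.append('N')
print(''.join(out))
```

Execution trace: 'X' (inner try body) → 'G' (inner except ZeroDivisionError) → 'J' (except ZeroDivisionError) → 'A' (outer except ValueError) → 'N' (after the try/except). Output: XGJAN

Answer: XGJAN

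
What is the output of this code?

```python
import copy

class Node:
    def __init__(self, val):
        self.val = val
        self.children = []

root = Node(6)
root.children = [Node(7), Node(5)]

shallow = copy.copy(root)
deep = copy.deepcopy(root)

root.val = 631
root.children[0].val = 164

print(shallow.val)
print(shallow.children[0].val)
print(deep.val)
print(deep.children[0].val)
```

Key concept: deep copy with custom objects.
Step by step:
`root = Node(6)` → root = Node(val=6, children=[])
`root.children = [Node(7), Node(5)]` → root = Node(val=6, children=[Node(val=7, children=[]), Node(val=5, children=[])])
`shallow = copy.copy(root)` → shallow = Node(val=6, children=[Node(val=7, children=[]), Node(val=5, children=[])])
`deep = copy.deepcopy(root)` → deep = Node(val=6, children=[Node(val=7, children=[]), Node(val=5, children=[])])
`root.val = 631` → root = Node(val=631, children=[Node(val=7, children=[]), Node(val=5, children=[])])
`root.children[0].val = 164` → root = Node(val=631, children=[Node(val=164, children=[]), Node(val=5, children=[])]); shallow = Node(val=6, children=[Node(val=164, children=[]), Node(val=5, children=[])])
`print(shallow.val)` → prints 6
`print(shallow.children[0].val)` → prints 164
`print(deep.val)` → prints 6
`print(deep.children[0].val)` → prints 7

Answer:
6
164
6
7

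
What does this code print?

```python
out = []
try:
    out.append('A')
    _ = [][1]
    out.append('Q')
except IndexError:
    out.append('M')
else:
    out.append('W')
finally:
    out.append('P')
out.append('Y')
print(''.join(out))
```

Execution trace: 'A' (try body) → 'M' (except IndexError) → 'P' (finally) → 'Y' (after the try/except). Output: AMPY

Answer: AMPY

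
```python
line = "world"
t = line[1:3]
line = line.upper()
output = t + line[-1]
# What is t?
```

Trace:
`line = "world"` → line = 'world'
`t = line[1:3]` → t = 'or'
`line = line.upper()` → line = 'WORLD'
`output = t + line[-1]` → output = 'orD'
So t = 'or'

Answer: 'or'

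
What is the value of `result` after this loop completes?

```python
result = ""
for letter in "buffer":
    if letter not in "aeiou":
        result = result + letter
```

Remove vowels from 'buffer'
`result` takes the values: "" → "b" → "bf" → "bff" → "bffr"

Answer: "bffr"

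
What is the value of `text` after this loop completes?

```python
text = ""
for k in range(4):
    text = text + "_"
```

Repeat '_' 4 times
`text` takes the values: "" → "_" → "__" → "___" → "____"

Answer: "____"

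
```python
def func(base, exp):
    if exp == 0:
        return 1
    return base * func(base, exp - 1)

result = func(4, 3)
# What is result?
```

func(4, 3) = 4 * 4 * 4 = 64

Answer: 64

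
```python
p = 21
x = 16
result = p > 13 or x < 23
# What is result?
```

Trace:
`p = 21` → p = 21
`x = 16` → x = 16
`result = p > 13 or x < 23` → result = True
So result = True

Answer: True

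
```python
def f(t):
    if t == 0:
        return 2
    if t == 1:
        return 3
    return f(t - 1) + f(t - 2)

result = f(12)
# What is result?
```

Build up from base cases: f(0)=2, f(1)=3, f(2)=5, f(3)=8, f(4)=13, f(5)=21, f(6)=34, ..., f(12)=610

Answer: 610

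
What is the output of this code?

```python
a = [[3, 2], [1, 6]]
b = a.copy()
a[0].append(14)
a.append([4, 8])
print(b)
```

Key concept: shallow copy with nested lists.
Step by step:
`a = [[3, 2], [1, 6]]` → a = [[3, 2], [1, 6]]
`b = a.copy()` → b = [[3, 2], [1, 6]]
`a[0].append(14)` → a = [[3, 2, 14], [1, 6]]; b = [[3, 2, 14], [1, 6]]
`a.append([4, 8])` → a = [[3, 2, 14], [1, 6], [4, 8]]
`print(b)` → prints [[3, 2, 14], [1, 6]]

Answer: [[3, 2, 14], [1, 6]]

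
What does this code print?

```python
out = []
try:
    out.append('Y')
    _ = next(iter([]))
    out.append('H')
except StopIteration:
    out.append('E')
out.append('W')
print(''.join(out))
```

Execution trace: 'Y' (try body) → 'E' (except StopIteration) → 'W' (after the try/except). Output: YEW

Answer: YEW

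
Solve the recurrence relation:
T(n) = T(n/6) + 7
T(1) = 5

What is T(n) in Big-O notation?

Each step divides n by 6 and adds 7. After log_6(n) steps we reach T(1)=5. So T(n) = 7·log_6(n) + 5 = O(log n).

Answer: O(log n)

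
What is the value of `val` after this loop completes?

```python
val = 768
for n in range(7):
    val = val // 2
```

Halve 7 times: 768 // 2^7 = 6
`val` takes the values: 768 → 384 → 192 → 96 → 48 → 24 → 12 → 6

Answer: 6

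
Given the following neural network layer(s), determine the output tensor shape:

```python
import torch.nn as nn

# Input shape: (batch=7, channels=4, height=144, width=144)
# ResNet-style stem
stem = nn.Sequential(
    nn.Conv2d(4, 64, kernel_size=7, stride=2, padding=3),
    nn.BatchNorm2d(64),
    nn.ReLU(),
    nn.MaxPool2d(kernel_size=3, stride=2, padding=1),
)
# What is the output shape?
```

Input: (7, 4, 144, 144) -> after Conv2d 7x7 stride=2: (7, 64, 72, 72) -> Output: (7, 64, 36, 36)

Answer: (7, 64, 36, 36)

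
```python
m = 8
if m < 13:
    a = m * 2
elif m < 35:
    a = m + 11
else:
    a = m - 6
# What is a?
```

Trace:
`m = 8` → m = 8
`if m < 13: ...` → m < 13 is True → a = 16
So a = 16

Answer: 16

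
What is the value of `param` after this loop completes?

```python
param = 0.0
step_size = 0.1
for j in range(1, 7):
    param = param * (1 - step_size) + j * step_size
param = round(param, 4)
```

Moving average with lr=0.1
`param` takes the values: 0.0 → 0.1 → 0.29 → 0.561 → 0.9049 → 1.31441 → 1.782969 → 1.783

Answer: 1.783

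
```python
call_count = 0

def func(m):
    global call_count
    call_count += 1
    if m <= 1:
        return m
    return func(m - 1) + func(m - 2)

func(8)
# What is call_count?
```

Calls(m) = 1 + Calls(m-1) + Calls(m-2); Calls(0)=Calls(1)=1. For m=8 this gives 67.

Answer: 67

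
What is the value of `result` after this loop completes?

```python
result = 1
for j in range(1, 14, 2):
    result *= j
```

Product of 1, 3, 5, ... up to 13
`result` takes the values: 1 → 3 → 15 → 105 → 945 → 10395 → 135135

Answer: 135135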